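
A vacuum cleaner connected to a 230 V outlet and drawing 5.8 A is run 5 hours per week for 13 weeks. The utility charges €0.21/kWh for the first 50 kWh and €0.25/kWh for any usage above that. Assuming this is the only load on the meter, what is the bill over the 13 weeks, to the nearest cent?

€19.68

Power = 5.8 A × 230 V = 1334 W = 1.334 kW
Runtime = 5 h/week × 13 weeks = 65 h
Energy = 1.334 kW × 65 h = 86.71 kWh
Tier 1 (0–50 kWh): 50 × €0.21 = €10.5
Above 50 kWh: 36.71 × €0.25 = €9.1775
Bill = €19.68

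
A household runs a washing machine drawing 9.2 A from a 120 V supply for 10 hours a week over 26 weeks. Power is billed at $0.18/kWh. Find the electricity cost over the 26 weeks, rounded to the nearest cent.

Power = 9.2 A × 120 V = 1104 W = 1.104 kW
Runtime = 10 h/week × 26 weeks = 260 h
Energy = 1.104 kW × 260 h = 287.04 kWh
Cost = 287.04 kWh × $0.18/kWh = $51.67

$51.67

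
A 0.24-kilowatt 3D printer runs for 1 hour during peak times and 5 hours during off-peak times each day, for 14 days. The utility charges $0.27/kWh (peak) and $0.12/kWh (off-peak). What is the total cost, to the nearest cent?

$2.92

Peak energy = 0.24 kW × 1 h × 14 = 3.36 kWh
Off-peak energy = 0.24 kW × 5 h × 14 = 16.8 kWh
Cost = 3.36 × $0.27 + 16.8 × $0.12 = $0.9072 + $2.016 = $2.92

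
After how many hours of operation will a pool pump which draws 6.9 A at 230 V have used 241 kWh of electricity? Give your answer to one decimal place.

Power = 6.9 A × 230 V = 1587 W = 1.587 kW
Hours = 241 kWh ÷ 1.587 kW = 151.9 h

151.9 h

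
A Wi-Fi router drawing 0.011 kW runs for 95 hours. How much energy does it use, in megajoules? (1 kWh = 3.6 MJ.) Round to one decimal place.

Energy = 0.011 kW × 95 h = 1.045 kWh
= 1.045 × 3.6 MJ = 3.8 MJ

3.8 MJ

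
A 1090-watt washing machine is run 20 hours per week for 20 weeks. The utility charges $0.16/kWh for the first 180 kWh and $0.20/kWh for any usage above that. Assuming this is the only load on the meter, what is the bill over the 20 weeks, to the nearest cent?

$80.00

Runtime = 20 h/week × 20 weeks = 400 h
Energy = 1.09 kW × 400 h = 436 kWh
Tier 1 (0–180 kWh): 180 × $0.16 = $28.8
Above 180 kWh: 256 × $0.20 = $51.2
Bill = $80.00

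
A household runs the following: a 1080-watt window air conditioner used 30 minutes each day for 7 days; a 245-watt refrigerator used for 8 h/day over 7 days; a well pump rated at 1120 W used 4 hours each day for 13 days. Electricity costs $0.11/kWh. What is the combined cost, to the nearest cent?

window air conditioner: Runtime = 30 min × 7 = 210 min = 3.5 h
window air conditioner: 1.08 kW × 3.5 h = 3.78 kWh
refrigerator: Runtime = 8 h/day × 7 days = 56 h
refrigerator: 0.245 kW × 56 h = 13.72 kWh
well pump: Runtime = 4 h/day × 13 days = 52 h
well pump: 1.12 kW × 52 h = 58.24 kWh
Total energy = 75.74 kWh
Cost = 75.74 × $0.11 = $8.33

$8.33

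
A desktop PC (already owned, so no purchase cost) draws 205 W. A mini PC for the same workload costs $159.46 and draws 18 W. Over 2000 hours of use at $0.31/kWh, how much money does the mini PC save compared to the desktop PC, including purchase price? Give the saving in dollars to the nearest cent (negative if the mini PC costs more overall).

desktop PC: $0.00 + (205/1000) kW × 2000 h × $0.31 = $0.00 + $127.1 = $127.1
mini PC: $159.46 + (18/1000) kW × 2000 h × $0.31 = $159.46 + $11.16 = $170.62
Saving = $127.1 − $170.62 = −$43.52

-$43.52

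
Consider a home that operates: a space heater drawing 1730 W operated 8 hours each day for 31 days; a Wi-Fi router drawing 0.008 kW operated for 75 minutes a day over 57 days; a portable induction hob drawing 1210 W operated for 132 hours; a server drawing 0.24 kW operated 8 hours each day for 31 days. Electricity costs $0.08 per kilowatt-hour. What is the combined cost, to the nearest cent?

$51.91

space heater: Runtime = 8 h/day × 31 days = 248 h
space heater: 1.73 kW × 248 h = 429.04 kWh
Wi-Fi router: Runtime = 75 min × 57 = 4275 min = 71.25 h
Wi-Fi router: 0.008 kW × 71.25 h = 0.57 kWh
portable induction hob: 1.21 kW × 132 h = 159.72 kWh
server: Runtime = 8 h/day × 31 days = 248 h
server: 0.24 kW × 248 h = 59.52 kWh
Total energy = 648.85 kWh
Cost = 648.85 × $0.08 = $51.91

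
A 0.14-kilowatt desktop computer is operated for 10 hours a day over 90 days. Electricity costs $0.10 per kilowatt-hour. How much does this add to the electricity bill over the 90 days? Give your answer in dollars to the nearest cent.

Runtime = 10 h/day × 90 days = 900 h
Energy = 0.14 kW × 900 h = 126 kWh
Cost = 126 kWh × $0.10/kWh = $12.60

$12.60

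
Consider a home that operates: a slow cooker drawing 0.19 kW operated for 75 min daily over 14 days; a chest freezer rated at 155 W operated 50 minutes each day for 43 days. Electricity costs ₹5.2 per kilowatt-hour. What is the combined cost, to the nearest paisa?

₹46.17

slow cooker: Runtime = 75 min × 14 = 1050 min = 17.5 h
slow cooker: 0.19 kW × 17.5 h = 3.325 kWh
chest freezer: Runtime = 50 min × 43 = 2150 min = 35.833333… h
chest freezer: 0.155 kW × 35.833333… h = 5.554166… kWh
Total energy = 8.879166… kWh
Cost = 8.879166… × ₹5.2 = ₹46.17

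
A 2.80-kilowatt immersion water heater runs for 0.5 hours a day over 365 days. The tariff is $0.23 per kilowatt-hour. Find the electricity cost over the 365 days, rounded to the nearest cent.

$117.53

Runtime = 0.5 h/day × 365 days = 182.5 h
Energy = 2.8 kW × 182.5 h = 511 kWh
Cost = 511 kWh × $0.23/kWh = $117.53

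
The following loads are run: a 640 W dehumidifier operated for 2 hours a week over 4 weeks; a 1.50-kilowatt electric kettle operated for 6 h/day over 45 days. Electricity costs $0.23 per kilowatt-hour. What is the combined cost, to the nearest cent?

$94.33

dehumidifier: Runtime = 2 h/week × 4 weeks = 8 h
dehumidifier: 0.64 kW × 8 h = 5.12 kWh
electric kettle: Runtime = 6 h/day × 45 days = 270 h
electric kettle: 1.5 kW × 270 h = 405 kWh
Total energy = 410.12 kWh
Cost = 410.12 × $0.23 = $94.33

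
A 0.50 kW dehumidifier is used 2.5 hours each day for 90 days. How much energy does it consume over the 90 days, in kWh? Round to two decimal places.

Runtime = 2.5 h/day × 90 days = 225 h
Energy = 0.5 kW × 225 h = 112.5 kWh

112.50 kWh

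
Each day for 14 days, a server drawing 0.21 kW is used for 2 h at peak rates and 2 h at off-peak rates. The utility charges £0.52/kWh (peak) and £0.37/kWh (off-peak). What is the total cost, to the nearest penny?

Peak energy = 0.21 kW × 2 h × 14 = 5.88 kWh
Off-peak energy = 0.21 kW × 2 h × 14 = 5.88 kWh
Cost = 5.88 × £0.52 + 5.88 × £0.37 = £3.0576 + £2.1756 = £5.23

£5.23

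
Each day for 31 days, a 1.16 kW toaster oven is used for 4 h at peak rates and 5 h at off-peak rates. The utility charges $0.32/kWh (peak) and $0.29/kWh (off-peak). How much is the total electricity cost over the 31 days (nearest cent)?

$98.17

Peak energy = 1.16 kW × 4 h × 31 = 143.84 kWh
Off-peak energy = 1.16 kW × 5 h × 31 = 179.8 kWh
Cost = 143.84 × $0.32 + 179.8 × $0.29 = $46.0288 + $52.142 = $98.17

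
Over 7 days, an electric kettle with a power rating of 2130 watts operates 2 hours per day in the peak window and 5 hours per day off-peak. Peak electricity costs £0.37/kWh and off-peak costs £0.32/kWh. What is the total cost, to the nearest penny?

£34.89

Peak energy = 2.13 kW × 2 h × 7 = 29.82 kWh
Off-peak energy = 2.13 kW × 5 h × 7 = 74.55 kWh
Cost = 29.82 × £0.37 + 74.55 × £0.32 = £11.0334 + £23.856 = £34.89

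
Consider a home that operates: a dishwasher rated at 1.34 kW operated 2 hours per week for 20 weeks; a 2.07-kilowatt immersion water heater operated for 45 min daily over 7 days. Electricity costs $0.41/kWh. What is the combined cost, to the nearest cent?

dishwasher: Runtime = 2 h/week × 20 weeks = 40 h
dishwasher: 1.34 kW × 40 h = 53.6 kWh
immersion water heater: Runtime = 45 min × 7 = 315 min = 5.25 h
immersion water heater: 2.07 kW × 5.25 h = 10.8675 kWh
Total energy = 64.4675 kWh
Cost = 64.4675 × $0.41 = $26.43

$26.43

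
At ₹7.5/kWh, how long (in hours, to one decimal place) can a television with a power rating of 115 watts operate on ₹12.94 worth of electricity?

Energy available = ₹12.94 ÷ ₹7.5/kWh = 1.7253 kWh
Hours = 1.7253 kWh ÷ 0.115 kW = 15.0 h

15.0 h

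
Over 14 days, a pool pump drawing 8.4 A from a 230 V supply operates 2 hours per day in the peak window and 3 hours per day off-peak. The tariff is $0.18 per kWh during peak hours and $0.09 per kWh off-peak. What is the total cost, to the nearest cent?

Power = 8.4 A × 230 V = 1932 W = 1.932 kW
Peak energy = 1.932 kW × 2 h × 14 = 54.096 kWh
Off-peak energy = 1.932 kW × 3 h × 14 = 81.144 kWh
Cost = 54.096 × $0.18 + 81.144 × $0.09 = $9.73728 + $7.30296 = $17.04

$17.04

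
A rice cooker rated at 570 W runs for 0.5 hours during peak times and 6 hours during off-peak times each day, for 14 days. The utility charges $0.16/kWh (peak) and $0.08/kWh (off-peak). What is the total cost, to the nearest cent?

Peak energy = 0.57 kW × 0.5 h × 14 = 3.99 kWh
Off-peak energy = 0.57 kW × 6 h × 14 = 47.88 kWh
Cost = 3.99 × $0.16 + 47.88 × $0.08 = $0.6384 + $3.8304 = $4.47

$4.47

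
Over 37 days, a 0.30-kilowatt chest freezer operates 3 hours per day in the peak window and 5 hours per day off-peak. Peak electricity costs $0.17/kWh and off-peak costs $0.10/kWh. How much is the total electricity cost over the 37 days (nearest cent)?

$11.21

Peak energy = 0.3 kW × 3 h × 37 = 33.3 kWh
Off-peak energy = 0.3 kW × 5 h × 37 = 55.5 kWh
Cost = 33.3 × $0.17 + 55.5 × $0.10 = $5.661 + $5.55 = $11.21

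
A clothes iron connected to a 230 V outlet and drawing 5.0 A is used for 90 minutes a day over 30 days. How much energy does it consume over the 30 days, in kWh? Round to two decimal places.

51.75 kWh

Power = 5.0 A × 230 V = 1150 W = 1.15 kW
Runtime = 90 min × 30 = 2700 min = 45 h
Energy = 1.15 kW × 45 h = 51.75 kWh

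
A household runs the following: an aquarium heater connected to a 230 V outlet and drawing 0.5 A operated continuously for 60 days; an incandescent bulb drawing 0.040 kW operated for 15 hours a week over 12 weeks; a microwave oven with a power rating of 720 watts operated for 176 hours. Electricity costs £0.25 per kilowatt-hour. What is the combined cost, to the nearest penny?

aquarium heater: Power = 0.5 A × 230 V = 115 W = 0.115 kW
aquarium heater: Runtime = 24 h × 60 = 1440 h
aquarium heater: 0.115 kW × 1440 h = 165.6 kWh
incandescent bulb: Runtime = 15 h/week × 12 weeks = 180 h
incandescent bulb: 0.04 kW × 180 h = 7.2 kWh
microwave oven: 0.72 kW × 176 h = 126.72 kWh
Total energy = 299.52 kWh
Cost = 299.52 × £0.25 = £74.88

£74.88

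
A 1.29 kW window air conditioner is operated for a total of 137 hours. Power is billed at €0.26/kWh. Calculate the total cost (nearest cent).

€45.95

Energy = 1.29 kW × 137 h = 176.73 kWh
Cost = 176.73 kWh × €0.26/kWh = €45.95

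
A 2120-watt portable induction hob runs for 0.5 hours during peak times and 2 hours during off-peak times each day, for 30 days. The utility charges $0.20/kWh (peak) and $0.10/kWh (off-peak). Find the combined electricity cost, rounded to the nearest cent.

$19.08

Peak energy = 2.12 kW × 0.5 h × 30 = 31.8 kWh
Off-peak energy = 2.12 kW × 2 h × 30 = 127.2 kWh
Cost = 31.8 × $0.20 + 127.2 × $0.10 = $6.36 + $12.72 = $19.08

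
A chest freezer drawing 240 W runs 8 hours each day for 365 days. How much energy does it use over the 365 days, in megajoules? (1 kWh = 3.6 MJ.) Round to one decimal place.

Runtime = 8 h/day × 365 days = 2920 h
Energy = 0.24 kW × 2920 h = 700.8 kWh
= 700.8 × 3.6 MJ = 2522.9 MJ

2522.9 MJ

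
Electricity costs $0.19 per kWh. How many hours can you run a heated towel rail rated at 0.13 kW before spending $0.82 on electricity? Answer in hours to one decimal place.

Energy available = $0.82 ÷ $0.19/kWh = 4.3158 kWh
Hours = 4.3158 kWh ÷ 0.13 kW = 33.2 h

33.2 h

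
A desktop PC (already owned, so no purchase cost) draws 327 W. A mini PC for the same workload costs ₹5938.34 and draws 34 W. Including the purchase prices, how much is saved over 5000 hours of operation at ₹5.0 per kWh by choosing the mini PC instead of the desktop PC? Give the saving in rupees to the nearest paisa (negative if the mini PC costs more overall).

desktop PC: ₹0.00 + (327/1000) kW × 5000 h × ₹5.0 = ₹0.00 + ₹8175 = ₹8175
mini PC: ₹5938.34 + (34/1000) kW × 5000 h × ₹5.0 = ₹5938.34 + ₹850 = ₹6788.34
Saving = ₹8175 − ₹6788.34 = ₹1386.66

₹1386.66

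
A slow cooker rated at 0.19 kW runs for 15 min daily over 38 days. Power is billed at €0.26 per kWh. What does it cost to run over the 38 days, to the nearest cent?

Runtime = 15 min × 38 = 570 min = 9.5 h
Energy = 0.19 kW × 9.5 h = 1.805 kWh
Cost = 1.805 kWh × €0.26/kWh = €0.47

€0.47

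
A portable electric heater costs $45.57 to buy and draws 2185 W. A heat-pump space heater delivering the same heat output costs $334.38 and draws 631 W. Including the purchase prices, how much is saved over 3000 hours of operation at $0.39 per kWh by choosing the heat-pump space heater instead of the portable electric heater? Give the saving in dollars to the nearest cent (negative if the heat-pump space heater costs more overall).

portable electric heater: $45.57 + (2185/1000) kW × 3000 h × $0.39 = $45.57 + $2556.45 = $2602.02
heat-pump space heater: $334.38 + (631/1000) kW × 3000 h × $0.39 = $334.38 + $738.27 = $1072.65
Saving = $2602.02 − $1072.65 = $1529.37

$1529.37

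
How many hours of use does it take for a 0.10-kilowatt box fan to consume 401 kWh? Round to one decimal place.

Hours = 401 kWh ÷ 0.1 kW = 4010.0 h

4010.0 h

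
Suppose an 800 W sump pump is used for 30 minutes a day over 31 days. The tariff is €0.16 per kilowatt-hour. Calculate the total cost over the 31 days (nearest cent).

Runtime = 30 min × 31 = 930 min = 15.5 h
Energy = 0.8 kW × 15.5 h = 12.4 kWh
Cost = 12.4 kWh × €0.16/kWh = €1.98

€1.98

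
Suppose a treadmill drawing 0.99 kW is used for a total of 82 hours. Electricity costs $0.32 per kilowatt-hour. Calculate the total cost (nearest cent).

Energy = 0.99 kW × 82 h = 81.18 kWh
Cost = 81.18 kWh × $0.32/kWh = $25.98

$25.98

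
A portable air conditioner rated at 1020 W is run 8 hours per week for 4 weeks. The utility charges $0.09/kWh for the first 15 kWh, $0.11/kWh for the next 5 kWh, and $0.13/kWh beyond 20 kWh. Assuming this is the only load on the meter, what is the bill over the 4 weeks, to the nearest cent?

Runtime = 8 h/week × 4 weeks = 32 h
Energy = 1.02 kW × 32 h = 32.64 kWh
Tier 1 (0–15 kWh): 15 × $0.09 = $1.35
Tier 2 (15–20 kWh): 5 × $0.11 = $0.55
Above 20 kWh: 12.64 × $0.13 = $1.6432
Bill = $3.54

$3.54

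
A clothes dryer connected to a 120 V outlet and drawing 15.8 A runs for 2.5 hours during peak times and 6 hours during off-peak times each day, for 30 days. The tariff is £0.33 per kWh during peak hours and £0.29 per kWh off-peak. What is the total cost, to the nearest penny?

£145.90

Power = 15.8 A × 120 V = 1896 W = 1.896 kW
Peak energy = 1.896 kW × 2.5 h × 30 = 142.2 kWh
Off-peak energy = 1.896 kW × 6 h × 30 = 341.28 kWh
Cost = 142.2 × £0.33 + 341.28 × £0.29 = £46.926 + £98.9712 = £145.90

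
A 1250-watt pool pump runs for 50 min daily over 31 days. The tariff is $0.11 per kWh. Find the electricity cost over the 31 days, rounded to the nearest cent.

$3.55

Runtime = 50 min × 31 = 1550 min = 25.833333… h
Energy = 1.25 kW × 25.833333… h = 32.291666… kWh
Cost = 32.291666… kWh × $0.11/kWh = $3.55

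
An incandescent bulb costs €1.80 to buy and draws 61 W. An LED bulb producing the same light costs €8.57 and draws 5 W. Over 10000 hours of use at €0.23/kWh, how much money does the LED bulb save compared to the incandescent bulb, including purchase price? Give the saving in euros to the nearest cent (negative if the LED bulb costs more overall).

€122.03

incandescent bulb: €1.80 + (61/1000) kW × 10000 h × €0.23 = €1.80 + €140.3 = €142.1
LED bulb: €8.57 + (5/1000) kW × 10000 h × €0.23 = €8.57 + €11.5 = €20.07
Saving = €142.1 − €20.07 = €122.03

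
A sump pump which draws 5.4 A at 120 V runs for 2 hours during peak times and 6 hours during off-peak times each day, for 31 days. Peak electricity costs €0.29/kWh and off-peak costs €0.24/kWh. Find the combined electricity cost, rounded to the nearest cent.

Power = 5.4 A × 120 V = 648 W = 0.648 kW
Peak energy = 0.648 kW × 2 h × 31 = 40.176 kWh
Off-peak energy = 0.648 kW × 6 h × 31 = 120.528 kWh
Cost = 40.176 × €0.29 + 120.528 × €0.24 = €11.65104 + €28.92672 = €40.58

€40.58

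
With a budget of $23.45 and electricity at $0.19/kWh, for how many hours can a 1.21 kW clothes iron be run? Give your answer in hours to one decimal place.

102.0 h

Energy available = $23.45 ÷ $0.19/kWh = 123.4211 kWh
Hours = 123.4211 kWh ÷ 1.21 kW = 102.0 h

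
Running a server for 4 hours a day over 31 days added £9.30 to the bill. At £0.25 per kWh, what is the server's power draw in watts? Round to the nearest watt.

Energy = £9.30 ÷ £0.25/kWh = 37.2 kWh
Runtime = 4 h/day × 31 days = 124 h
Power = 37.2 kWh ÷ 124 h = 0.3 kW = 300 W

300 W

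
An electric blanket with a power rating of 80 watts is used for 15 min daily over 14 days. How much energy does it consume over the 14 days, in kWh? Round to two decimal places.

0.28 kWh

Runtime = 15 min × 14 = 210 min = 3.5 h
Energy = 0.08 kW × 3.5 h = 0.28 kWh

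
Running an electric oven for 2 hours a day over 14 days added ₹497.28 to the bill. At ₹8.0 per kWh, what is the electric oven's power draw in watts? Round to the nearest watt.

2220 W

Energy = ₹497.28 ÷ ₹8.0/kWh = 62.16 kWh
Runtime = 2 h/day × 14 days = 28 h
Power = 62.16 kWh ÷ 28 h = 2.22 kW = 2220 W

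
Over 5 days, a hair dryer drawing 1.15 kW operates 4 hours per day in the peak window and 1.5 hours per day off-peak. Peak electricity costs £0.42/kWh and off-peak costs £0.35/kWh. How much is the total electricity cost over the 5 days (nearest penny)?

Peak energy = 1.15 kW × 4 h × 5 = 23 kWh
Off-peak energy = 1.15 kW × 1.5 h × 5 = 8.625 kWh
Cost = 23 × £0.42 + 8.625 × £0.35 = £9.66 + £3.01875 = £12.68

£12.68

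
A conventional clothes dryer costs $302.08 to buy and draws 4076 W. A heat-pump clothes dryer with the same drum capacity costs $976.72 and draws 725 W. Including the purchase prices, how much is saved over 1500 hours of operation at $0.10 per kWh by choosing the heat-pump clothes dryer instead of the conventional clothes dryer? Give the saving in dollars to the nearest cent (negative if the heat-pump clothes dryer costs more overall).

-$171.99

conventional clothes dryer: $302.08 + (4076/1000) kW × 1500 h × $0.10 = $302.08 + $611.4 = $913.48
heat-pump clothes dryer: $976.72 + (725/1000) kW × 1500 h × $0.10 = $976.72 + $108.75 = $1085.47
Saving = $913.48 − $1085.47 = −$171.99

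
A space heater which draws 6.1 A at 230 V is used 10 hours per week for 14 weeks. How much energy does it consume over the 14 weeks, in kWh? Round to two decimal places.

196.42 kWh

Power = 6.1 A × 230 V = 1403 W = 1.403 kW
Runtime = 10 h/week × 14 weeks = 140 h
Energy = 1.403 kW × 140 h = 196.42 kWh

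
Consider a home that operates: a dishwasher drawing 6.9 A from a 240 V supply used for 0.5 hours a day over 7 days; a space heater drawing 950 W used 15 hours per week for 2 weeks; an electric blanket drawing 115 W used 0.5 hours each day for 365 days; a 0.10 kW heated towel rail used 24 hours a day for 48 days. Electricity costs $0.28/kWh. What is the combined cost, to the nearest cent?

$47.74

dishwasher: Power = 6.9 A × 240 V = 1656 W = 1.656 kW
dishwasher: Runtime = 0.5 h/day × 7 days = 3.5 h
dishwasher: 1.656 kW × 3.5 h = 5.796 kWh
space heater: Runtime = 15 h/week × 2 weeks = 30 h
space heater: 0.95 kW × 30 h = 28.5 kWh
electric blanket: Runtime = 0.5 h/day × 365 days = 182.5 h
electric blanket: 0.115 kW × 182.5 h = 20.9875 kWh
heated towel rail: Runtime = 24 h × 48 = 1152 h
heated towel rail: 0.1 kW × 1152 h = 115.2 kWh
Total energy = 170.4835 kWh
Cost = 170.4835 × $0.28 = $47.74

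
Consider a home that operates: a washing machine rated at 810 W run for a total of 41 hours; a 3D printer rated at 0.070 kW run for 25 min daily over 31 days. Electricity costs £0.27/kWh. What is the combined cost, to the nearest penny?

£9.21

washing machine: 0.81 kW × 41 h = 33.21 kWh
3D printer: Runtime = 25 min × 31 = 775 min = 12.916666… h
3D printer: 0.07 kW × 12.916666… h = 0.904166… kWh
Total energy = 34.114166… kWh
Cost = 34.114166… × £0.27 = £9.21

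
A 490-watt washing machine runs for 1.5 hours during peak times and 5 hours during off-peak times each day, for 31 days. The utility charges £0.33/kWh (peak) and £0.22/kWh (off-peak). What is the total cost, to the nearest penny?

£24.23

Peak energy = 0.49 kW × 1.5 h × 31 = 22.785 kWh
Off-peak energy = 0.49 kW × 5 h × 31 = 75.95 kWh
Cost = 22.785 × £0.33 + 75.95 × £0.22 = £7.51905 + £16.709 = £24.23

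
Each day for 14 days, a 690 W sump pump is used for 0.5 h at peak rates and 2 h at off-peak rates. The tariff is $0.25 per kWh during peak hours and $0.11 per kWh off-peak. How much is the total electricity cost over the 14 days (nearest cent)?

Peak energy = 0.69 kW × 0.5 h × 14 = 4.83 kWh
Off-peak energy = 0.69 kW × 2 h × 14 = 19.32 kWh
Cost = 4.83 × $0.25 + 19.32 × $0.11 = $1.2075 + $2.1252 = $3.33

$3.33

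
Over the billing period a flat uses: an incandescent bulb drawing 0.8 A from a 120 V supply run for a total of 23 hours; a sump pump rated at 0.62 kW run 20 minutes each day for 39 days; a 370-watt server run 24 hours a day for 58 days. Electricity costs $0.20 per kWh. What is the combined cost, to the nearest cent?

$105.06

incandescent bulb: Power = 0.8 A × 120 V = 96 W = 0.096 kW
incandescent bulb: 0.096 kW × 23 h = 2.208 kWh
sump pump: Runtime = 20 min × 39 = 780 min = 13 h
sump pump: 0.62 kW × 13 h = 8.06 kWh
server: Runtime = 24 h × 58 = 1392 h
server: 0.37 kW × 1392 h = 515.04 kWh
Total energy = 525.308 kWh
Cost = 525.308 × $0.20 = $105.06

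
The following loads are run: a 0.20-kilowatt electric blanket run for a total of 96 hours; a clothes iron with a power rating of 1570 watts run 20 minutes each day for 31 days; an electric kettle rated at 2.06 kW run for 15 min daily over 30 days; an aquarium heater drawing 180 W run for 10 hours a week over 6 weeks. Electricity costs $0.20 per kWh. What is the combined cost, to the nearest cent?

$12.33

electric blanket: 0.2 kW × 96 h = 19.2 kWh
clothes iron: Runtime = 20 min × 31 = 620 min = 10.333333… h
clothes iron: 1.57 kW × 10.333333… h = 16.223333… kWh
electric kettle: Runtime = 15 min × 30 = 450 min = 7.5 h
electric kettle: 2.06 kW × 7.5 h = 15.45 kWh
aquarium heater: Runtime = 10 h/week × 6 weeks = 60 h
aquarium heater: 0.18 kW × 60 h = 10.8 kWh
Total energy = 61.673333… kWh
Cost = 61.673333… × $0.20 = $12.33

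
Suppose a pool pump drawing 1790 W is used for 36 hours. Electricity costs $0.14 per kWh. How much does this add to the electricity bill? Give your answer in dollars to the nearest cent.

Energy = 1.79 kW × 36 h = 64.44 kWh
Cost = 64.44 kWh × $0.14/kWh = $9.02

$9.02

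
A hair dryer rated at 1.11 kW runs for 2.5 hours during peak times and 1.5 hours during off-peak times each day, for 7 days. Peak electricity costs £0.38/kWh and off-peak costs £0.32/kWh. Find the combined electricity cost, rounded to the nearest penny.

Peak energy = 1.11 kW × 2.5 h × 7 = 19.425 kWh
Off-peak energy = 1.11 kW × 1.5 h × 7 = 11.655 kWh
Cost = 19.425 × £0.38 + 11.655 × £0.32 = £7.3815 + £3.7296 = £11.11

£11.11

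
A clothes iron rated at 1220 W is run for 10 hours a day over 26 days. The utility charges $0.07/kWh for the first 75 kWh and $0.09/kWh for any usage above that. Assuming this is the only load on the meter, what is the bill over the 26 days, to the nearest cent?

Runtime = 10 h/day × 26 days = 260 h
Energy = 1.22 kW × 260 h = 317.2 kWh
Tier 1 (0–75 kWh): 75 × $0.07 = $5.25
Above 75 kWh: 242.2 × $0.09 = $21.798
Bill = $27.05

$27.05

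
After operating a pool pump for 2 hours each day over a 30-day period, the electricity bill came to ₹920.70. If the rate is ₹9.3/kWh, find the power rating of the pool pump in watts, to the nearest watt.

1650 W

Energy = ₹920.70 ÷ ₹9.3/kWh = 99 kWh
Runtime = 2 h/day × 30 days = 60 h
Power = 99 kWh ÷ 60 h = 1.65 kW = 1650 W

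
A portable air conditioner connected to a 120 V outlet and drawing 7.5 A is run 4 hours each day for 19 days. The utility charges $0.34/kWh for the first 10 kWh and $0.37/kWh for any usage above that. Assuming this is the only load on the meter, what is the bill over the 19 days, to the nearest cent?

$25.01

Power = 7.5 A × 120 V = 900 W = 0.9 kW
Runtime = 4 h/day × 19 days = 76 h
Energy = 0.9 kW × 76 h = 68.4 kWh
Tier 1 (0–10 kWh): 10 × $0.34 = $3.4
Above 10 kWh: 58.4 × $0.37 = $21.608
Bill = $25.01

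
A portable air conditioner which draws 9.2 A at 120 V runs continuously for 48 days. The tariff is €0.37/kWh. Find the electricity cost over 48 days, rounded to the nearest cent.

Power = 9.2 A × 120 V = 1104 W = 1.104 kW
Runtime = 24 h × 48 = 1152 h
Energy = 1.104 kW × 1152 h = 1271.808 kWh
Cost = 1271.808 kWh × €0.37/kWh = €470.57

€470.57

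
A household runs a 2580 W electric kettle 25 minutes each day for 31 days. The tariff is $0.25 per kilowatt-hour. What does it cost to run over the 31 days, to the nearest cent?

$8.33

Runtime = 25 min × 31 = 775 min = 12.916666… h
Energy = 2.58 kW × 12.916666… h = 33.325 kWh
Cost = 33.325 kWh × $0.25/kWh = $8.33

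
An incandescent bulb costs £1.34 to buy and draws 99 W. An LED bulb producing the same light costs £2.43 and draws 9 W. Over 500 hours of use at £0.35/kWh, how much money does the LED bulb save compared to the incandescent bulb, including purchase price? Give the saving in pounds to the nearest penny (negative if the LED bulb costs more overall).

£14.66

incandescent bulb: £1.34 + (99/1000) kW × 500 h × £0.35 = £1.34 + £17.325 = £18.665
LED bulb: £2.43 + (9/1000) kW × 500 h × £0.35 = £2.43 + £1.575 = £4.005
Saving = £18.665 − £4.005 = £14.66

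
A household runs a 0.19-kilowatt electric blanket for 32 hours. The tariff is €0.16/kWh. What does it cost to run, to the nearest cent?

Energy = 0.19 kW × 32 h = 6.08 kWh
Cost = 6.08 kWh × €0.16/kWh = €0.97

€0.97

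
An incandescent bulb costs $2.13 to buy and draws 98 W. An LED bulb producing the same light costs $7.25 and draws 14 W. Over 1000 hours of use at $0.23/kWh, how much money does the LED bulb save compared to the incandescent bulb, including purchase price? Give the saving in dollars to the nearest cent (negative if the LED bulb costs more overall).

$14.20

incandescent bulb: $2.13 + (98/1000) kW × 1000 h × $0.23 = $2.13 + $22.54 = $24.67
LED bulb: $7.25 + (14/1000) kW × 1000 h × $0.23 = $7.25 + $3.22 = $10.47
Saving = $24.67 − $10.47 = $14.2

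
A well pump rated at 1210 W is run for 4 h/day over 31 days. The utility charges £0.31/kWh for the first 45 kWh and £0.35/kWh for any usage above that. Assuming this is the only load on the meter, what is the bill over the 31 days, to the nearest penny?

£50.71

Runtime = 4 h/day × 31 days = 124 h
Energy = 1.21 kW × 124 h = 150.04 kWh
Tier 1 (0–45 kWh): 45 × £0.31 = £13.95
Above 45 kWh: 105.04 × £0.35 = £36.764
Bill = £50.71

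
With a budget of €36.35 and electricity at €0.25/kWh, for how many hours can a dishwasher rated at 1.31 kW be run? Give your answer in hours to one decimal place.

Energy available = €36.35 ÷ €0.25/kWh = 145.4 kWh
Hours = 145.4 kWh ÷ 1.31 kW = 111.0 h

111.0 h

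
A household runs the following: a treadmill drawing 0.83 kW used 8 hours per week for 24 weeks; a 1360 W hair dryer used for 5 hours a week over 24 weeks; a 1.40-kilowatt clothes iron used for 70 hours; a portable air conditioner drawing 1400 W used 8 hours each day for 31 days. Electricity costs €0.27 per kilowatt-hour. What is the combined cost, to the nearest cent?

€207.30

treadmill: Runtime = 8 h/week × 24 weeks = 192 h
treadmill: 0.83 kW × 192 h = 159.36 kWh
hair dryer: Runtime = 5 h/week × 24 weeks = 120 h
hair dryer: 1.36 kW × 120 h = 163.2 kWh
clothes iron: 1.4 kW × 70 h = 98 kWh
portable air conditioner: Runtime = 8 h/day × 31 days = 248 h
portable air conditioner: 1.4 kW × 248 h = 347.2 kWh
Total energy = 767.76 kWh
Cost = 767.76 × €0.27 = €207.30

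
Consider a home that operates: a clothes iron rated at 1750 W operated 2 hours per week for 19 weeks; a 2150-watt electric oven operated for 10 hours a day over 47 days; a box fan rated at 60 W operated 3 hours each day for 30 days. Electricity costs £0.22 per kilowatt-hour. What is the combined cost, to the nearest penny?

£238.13

clothes iron: Runtime = 2 h/week × 19 weeks = 38 h
clothes iron: 1.75 kW × 38 h = 66.5 kWh
electric oven: Runtime = 10 h/day × 47 days = 470 h
electric oven: 2.15 kW × 470 h = 1010.5 kWh
box fan: Runtime = 3 h/day × 30 days = 90 h
box fan: 0.06 kW × 90 h = 5.4 kWh
Total energy = 1082.4 kWh
Cost = 1082.4 × £0.22 = £238.13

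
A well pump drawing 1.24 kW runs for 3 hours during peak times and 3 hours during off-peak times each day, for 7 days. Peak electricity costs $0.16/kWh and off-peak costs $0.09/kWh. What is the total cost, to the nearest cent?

$6.51

Peak energy = 1.24 kW × 3 h × 7 = 26.04 kWh
Off-peak energy = 1.24 kW × 3 h × 7 = 26.04 kWh
Cost = 26.04 × $0.16 + 26.04 × $0.09 = $4.1664 + $2.3436 = $6.51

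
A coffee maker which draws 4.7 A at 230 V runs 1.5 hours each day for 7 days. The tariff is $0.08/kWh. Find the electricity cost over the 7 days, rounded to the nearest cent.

$0.91

Power = 4.7 A × 230 V = 1081 W = 1.081 kW
Runtime = 1.5 h/day × 7 days = 10.5 h
Energy = 1.081 kW × 10.5 h = 11.3505 kWh
Cost = 11.3505 kWh × $0.08/kWh = $0.91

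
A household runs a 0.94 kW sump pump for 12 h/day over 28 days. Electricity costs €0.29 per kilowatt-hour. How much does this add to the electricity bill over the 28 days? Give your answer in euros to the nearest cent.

€91.59

Runtime = 12 h/day × 28 days = 336 h
Energy = 0.94 kW × 336 h = 315.84 kWh
Cost = 315.84 kWh × €0.29/kWh = €91.59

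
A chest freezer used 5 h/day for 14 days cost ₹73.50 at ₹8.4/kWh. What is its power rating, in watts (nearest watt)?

Energy = ₹73.50 ÷ ₹8.4/kWh = 8.75 kWh
Runtime = 5 h/day × 14 days = 70 h
Power = 8.75 kWh ÷ 70 h = 0.125 kW = 125 W

125 W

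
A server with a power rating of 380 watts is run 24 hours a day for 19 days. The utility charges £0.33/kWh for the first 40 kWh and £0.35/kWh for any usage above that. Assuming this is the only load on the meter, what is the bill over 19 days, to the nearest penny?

Runtime = 24 h × 19 = 456 h
Energy = 0.38 kW × 456 h = 173.28 kWh
Tier 1 (0–40 kWh): 40 × £0.33 = £13.2
Above 40 kWh: 133.28 × £0.35 = £46.648
Bill = £59.85

£59.85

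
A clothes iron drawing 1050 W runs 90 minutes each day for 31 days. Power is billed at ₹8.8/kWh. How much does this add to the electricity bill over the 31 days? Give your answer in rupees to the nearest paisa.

Runtime = 90 min × 31 = 2790 min = 46.5 h
Energy = 1.05 kW × 46.5 h = 48.825 kWh
Cost = 48.825 kWh × ₹8.8/kWh = ₹429.66

₹429.66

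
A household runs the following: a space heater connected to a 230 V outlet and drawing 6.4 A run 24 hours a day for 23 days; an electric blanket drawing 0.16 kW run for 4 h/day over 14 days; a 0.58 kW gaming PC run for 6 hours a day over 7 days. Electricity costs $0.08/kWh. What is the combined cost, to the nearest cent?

space heater: Power = 6.4 A × 230 V = 1472 W = 1.472 kW
space heater: Runtime = 24 h × 23 = 552 h
space heater: 1.472 kW × 552 h = 812.544 kWh
electric blanket: Runtime = 4 h/day × 14 days = 56 h
electric blanket: 0.16 kW × 56 h = 8.96 kWh
gaming PC: Runtime = 6 h/day × 7 days = 42 h
gaming PC: 0.58 kW × 42 h = 24.36 kWh
Total energy = 845.864 kWh
Cost = 845.864 × $0.08 = $67.67

$67.67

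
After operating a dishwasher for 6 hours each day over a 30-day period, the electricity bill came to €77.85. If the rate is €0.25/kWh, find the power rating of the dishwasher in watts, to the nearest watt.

Energy = €77.85 ÷ €0.25/kWh = 311.4 kWh
Runtime = 6 h/day × 30 days = 180 h
Power = 311.4 kWh ÷ 180 h = 1.73 kW = 1730 W

1730 W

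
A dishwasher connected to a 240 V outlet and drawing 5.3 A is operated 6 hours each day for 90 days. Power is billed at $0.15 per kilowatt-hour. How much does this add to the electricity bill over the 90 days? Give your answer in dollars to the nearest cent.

$103.03

Power = 5.3 A × 240 V = 1272 W = 1.272 kW
Runtime = 6 h/day × 90 days = 540 h
Energy = 1.272 kW × 540 h = 686.88 kWh
Cost = 686.88 kWh × $0.15/kWh = $103.03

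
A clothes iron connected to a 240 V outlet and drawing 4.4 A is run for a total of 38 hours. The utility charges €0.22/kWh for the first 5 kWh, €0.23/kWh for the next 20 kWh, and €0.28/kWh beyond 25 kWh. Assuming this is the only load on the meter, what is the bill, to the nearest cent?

€9.94

Power = 4.4 A × 240 V = 1056 W = 1.056 kW
Energy = 1.056 kW × 38 h = 40.128 kWh
Tier 1 (0–5 kWh): 5 × €0.22 = €1.1
Tier 2 (5–25 kWh): 20 × €0.23 = €4.6
Above 25 kWh: 15.128 × €0.28 = €4.23584
Bill = €9.94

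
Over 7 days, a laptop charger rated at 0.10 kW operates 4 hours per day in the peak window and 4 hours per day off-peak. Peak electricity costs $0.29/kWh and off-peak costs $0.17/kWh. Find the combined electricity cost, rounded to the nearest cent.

Peak energy = 0.1 kW × 4 h × 7 = 2.8 kWh
Off-peak energy = 0.1 kW × 4 h × 7 = 2.8 kWh
Cost = 2.8 × $0.29 + 2.8 × $0.17 = $0.812 + $0.476 = $1.29

$1.29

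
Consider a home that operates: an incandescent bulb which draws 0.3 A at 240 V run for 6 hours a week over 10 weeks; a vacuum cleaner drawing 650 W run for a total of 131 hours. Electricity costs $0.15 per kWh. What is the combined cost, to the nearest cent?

incandescent bulb: Power = 0.3 A × 240 V = 72 W = 0.072 kW
incandescent bulb: Runtime = 6 h/week × 10 weeks = 60 h
incandescent bulb: 0.072 kW × 60 h = 4.32 kWh
vacuum cleaner: 0.65 kW × 131 h = 85.15 kWh
Total energy = 89.47 kWh
Cost = 89.47 × $0.15 = $13.42

$13.42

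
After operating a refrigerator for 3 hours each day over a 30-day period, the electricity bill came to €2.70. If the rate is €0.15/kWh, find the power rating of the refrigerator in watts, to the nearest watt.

Energy = €2.70 ÷ €0.15/kWh = 18 kWh
Runtime = 3 h/day × 30 days = 90 h
Power = 18 kWh ÷ 90 h = 0.2 kW = 200 W

200 W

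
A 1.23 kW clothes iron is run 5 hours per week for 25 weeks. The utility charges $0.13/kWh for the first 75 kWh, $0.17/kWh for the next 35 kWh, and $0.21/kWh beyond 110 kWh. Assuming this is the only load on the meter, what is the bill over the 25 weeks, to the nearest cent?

$24.89

Runtime = 5 h/week × 25 weeks = 125 h
Energy = 1.23 kW × 125 h = 153.75 kWh
Tier 1 (0–75 kWh): 75 × $0.13 = $9.75
Tier 2 (75–110 kWh): 35 × $0.17 = $5.95
Above 110 kWh: 43.75 × $0.21 = $9.1875
Bill = $24.89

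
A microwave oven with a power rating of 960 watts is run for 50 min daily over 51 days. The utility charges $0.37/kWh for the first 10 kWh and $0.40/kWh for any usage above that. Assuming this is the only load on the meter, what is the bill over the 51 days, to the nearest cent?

$16.02

Runtime = 50 min × 51 = 2550 min = 42.5 h
Energy = 0.96 kW × 42.5 h = 40.8 kWh
Tier 1 (0–10 kWh): 10 × $0.37 = $3.7
Above 10 kWh: 30.8 × $0.40 = $12.32
Bill = $16.02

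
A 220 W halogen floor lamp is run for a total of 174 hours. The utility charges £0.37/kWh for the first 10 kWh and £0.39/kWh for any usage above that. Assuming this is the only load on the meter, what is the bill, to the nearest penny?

Energy = 0.22 kW × 174 h = 38.28 kWh
Tier 1 (0–10 kWh): 10 × £0.37 = £3.7
Above 10 kWh: 28.28 × £0.39 = £11.0292
Bill = £14.73

£14.73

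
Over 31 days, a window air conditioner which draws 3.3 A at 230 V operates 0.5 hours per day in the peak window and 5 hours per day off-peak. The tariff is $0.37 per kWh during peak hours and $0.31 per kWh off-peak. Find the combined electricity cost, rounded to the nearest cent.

$40.82

Power = 3.3 A × 230 V = 759 W = 0.759 kW
Peak energy = 0.759 kW × 0.5 h × 31 = 11.7645 kWh
Off-peak energy = 0.759 kW × 5 h × 31 = 117.645 kWh
Cost = 11.7645 × $0.37 + 117.645 × $0.31 = $4.352865 + $36.46995 = $40.82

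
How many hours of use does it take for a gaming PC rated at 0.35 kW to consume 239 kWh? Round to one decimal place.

682.9 h

Hours = 239 kWh ÷ 0.35 kW = 682.9 h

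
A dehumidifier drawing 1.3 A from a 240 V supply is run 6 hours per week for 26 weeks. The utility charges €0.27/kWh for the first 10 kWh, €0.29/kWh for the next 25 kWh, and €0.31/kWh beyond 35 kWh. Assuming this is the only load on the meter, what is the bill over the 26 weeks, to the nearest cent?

€14.19

Power = 1.3 A × 240 V = 312 W = 0.312 kW
Runtime = 6 h/week × 26 weeks = 156 h
Energy = 0.312 kW × 156 h = 48.672 kWh
Tier 1 (0–10 kWh): 10 × €0.27 = €2.7
Tier 2 (10–35 kWh): 25 × €0.29 = €7.25
Above 35 kWh: 13.672 × €0.31 = €4.23832
Bill = €14.19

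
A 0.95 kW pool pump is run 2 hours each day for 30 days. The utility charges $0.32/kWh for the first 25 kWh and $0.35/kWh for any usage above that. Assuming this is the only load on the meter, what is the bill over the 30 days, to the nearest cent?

Runtime = 2 h/day × 30 days = 60 h
Energy = 0.95 kW × 60 h = 57 kWh
Tier 1 (0–25 kWh): 25 × $0.32 = $8
Above 25 kWh: 32 × $0.35 = $11.2
Bill = $19.20

$19.20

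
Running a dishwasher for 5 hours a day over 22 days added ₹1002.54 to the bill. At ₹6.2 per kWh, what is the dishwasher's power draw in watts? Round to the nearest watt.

Energy = ₹1002.54 ÷ ₹6.2/kWh = 161.7 kWh
Runtime = 5 h/day × 22 days = 110 h
Power = 161.7 kWh ÷ 110 h = 1.47 kW = 1470 W

1470 W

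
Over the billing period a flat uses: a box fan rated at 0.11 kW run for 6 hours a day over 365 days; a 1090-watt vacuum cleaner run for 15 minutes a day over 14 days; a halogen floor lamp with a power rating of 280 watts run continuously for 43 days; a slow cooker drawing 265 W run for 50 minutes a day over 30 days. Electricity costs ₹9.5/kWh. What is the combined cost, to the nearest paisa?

box fan: Runtime = 6 h/day × 365 days = 2190 h
box fan: 0.11 kW × 2190 h = 240.9 kWh
vacuum cleaner: Runtime = 15 min × 14 = 210 min = 3.5 h
vacuum cleaner: 1.09 kW × 3.5 h = 3.815 kWh
halogen floor lamp: Runtime = 24 h × 43 = 1032 h
halogen floor lamp: 0.28 kW × 1032 h = 288.96 kWh
slow cooker: Runtime = 50 min × 30 = 1500 min = 25 h
slow cooker: 0.265 kW × 25 h = 6.625 kWh
Total energy = 540.3 kWh
Cost = 540.3 × ₹9.5 = ₹5132.85

₹5132.85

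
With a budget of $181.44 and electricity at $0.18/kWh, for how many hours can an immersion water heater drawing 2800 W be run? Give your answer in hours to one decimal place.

360.0 h

Energy available = $181.44 ÷ $0.18/kWh = 1008 kWh
Hours = 1008 kWh ÷ 2.8 kW = 360.0 h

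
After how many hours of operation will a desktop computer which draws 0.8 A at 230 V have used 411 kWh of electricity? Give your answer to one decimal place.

Power = 0.8 A × 230 V = 184 W = 0.184 kW
Hours = 411 kWh ÷ 0.184 kW = 2233.7 h

2233.7 h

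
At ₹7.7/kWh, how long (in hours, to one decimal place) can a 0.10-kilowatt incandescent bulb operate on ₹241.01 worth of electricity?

Energy available = ₹241.01 ÷ ₹7.7/kWh = 31.3 kWh
Hours = 31.3 kWh ÷ 0.1 kW = 313.0 h

313.0 h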